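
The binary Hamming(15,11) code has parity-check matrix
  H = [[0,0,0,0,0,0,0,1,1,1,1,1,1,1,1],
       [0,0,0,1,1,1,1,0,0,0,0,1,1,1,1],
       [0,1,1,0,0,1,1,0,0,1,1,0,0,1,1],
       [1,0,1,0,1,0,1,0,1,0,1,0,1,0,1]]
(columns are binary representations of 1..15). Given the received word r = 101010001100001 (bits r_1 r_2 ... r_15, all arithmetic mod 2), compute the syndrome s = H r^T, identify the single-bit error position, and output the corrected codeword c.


s = (1, 0, 1, 1)^T, error position = 11, corrected codeword c = 101010001110001

Compute s = H r^T mod 2 one row at a time:
  s_1 = 0 + 1 + 1 + 0 + 0 + 0 + 0 + 1 = 3 ≡ 1 (mod 2).
  s_2 = 0 + 1 + 0 + 0 + 0 + 0 + 0 + 1 = 2 ≡ 0 (mod 2).
  s_3 = 0 + 1 + 0 + 0 + 1 + 0 + 0 + 1 = 3 ≡ 1 (mod 2).
  s_4 = 1 + 1 + 1 + 0 + 1 + 0 + 0 + 1 = 5 ≡ 1 (mod 2).
s = (1, 0, 1, 1)^T — this equals column 11 of H (binary 1011), so error is at position 11.
Correct: flip bit 11 of r = 101010001100001 to get c = 101010001110001.


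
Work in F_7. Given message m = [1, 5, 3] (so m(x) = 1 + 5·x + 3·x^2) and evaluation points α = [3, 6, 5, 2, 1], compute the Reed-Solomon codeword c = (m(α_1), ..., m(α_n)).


c = [1, 6, 3, 2, 2]

Message polynomial: m(x) = 1 + 5·x + 3·x^2 (mod 7).
For each evaluation point α_i, compute m(α_i) mod 7:
  α_1 = 3: Horner steps 3 → 0 → 1, so m(3) = 1.
  α_2 = 6: Horner steps 3 → 2 → 6, so m(6) = 6.
  α_3 = 5: Horner steps 3 → 6 → 3, so m(5) = 3.
  α_4 = 2: Horner steps 3 → 4 → 2, so m(2) = 2.
  α_5 = 1: Horner steps 3 → 1 → 2, so m(1) = 2.
Codeword c = [1, 6, 3, 2, 2] ∈ F_7^5.


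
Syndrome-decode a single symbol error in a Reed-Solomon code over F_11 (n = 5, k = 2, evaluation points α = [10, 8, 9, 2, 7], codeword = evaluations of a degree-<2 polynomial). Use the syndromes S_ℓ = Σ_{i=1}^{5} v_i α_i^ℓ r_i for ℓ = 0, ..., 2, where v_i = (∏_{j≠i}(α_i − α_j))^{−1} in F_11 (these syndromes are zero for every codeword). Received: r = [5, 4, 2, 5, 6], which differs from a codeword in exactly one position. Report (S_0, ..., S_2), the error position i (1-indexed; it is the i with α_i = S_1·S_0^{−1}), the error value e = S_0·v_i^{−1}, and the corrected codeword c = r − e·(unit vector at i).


S = (4, 7, 4), error at position 1, error magnitude e = 5, c = [0, 4, 2, 5, 6].

Step 1: column multipliers v_i = (∏_{j≠i}(α_i − α_j))^{−1} mod 11.
  i = 1 (α = 10): (10−8)(10−9)(10−2)(10−7) = 2·1·8·3 = 48 ≡ 4, so v_1 = 4^{−1} = 3 (mod 11).
  i = 2 (α = 8): (8−10)(8−9)(8−2)(8−7) = (−2)·(−1)·6·1 = 12 ≡ 1, so v_2 = 1^{−1} = 1 (mod 11).
  i = 3 (α = 9): (9−10)(9−8)(9−2)(9−7) = (−1)·1·7·2 = −14 ≡ 8, so v_3 = 8^{−1} = 7 (mod 11).
  i = 4 (α = 2): (2−10)(2−8)(2−9)(2−7) = (−8)·(−6)·(−7)·(−5) = 1680 ≡ 8, so v_4 = 8^{−1} = 7 (mod 11).
  i = 5 (α = 7): (7−10)(7−8)(7−9)(7−2) = (−3)·(−1)·(−2)·5 = −30 ≡ 3, so v_5 = 3^{−1} = 4 (mod 11).
  v = [3, 1, 7, 7, 4].
Step 2: syndromes of r = [5, 4, 2, 5, 6] (all sums mod 11).
  S_0 = Σ v_i r_i = 3·5 + 1·4 + 7·2 + 7·5 + 4·6 = 92 ≡ 4.
  S_1 = Σ v_i α_i r_i = 3·10·5 + 1·8·4 + 7·9·2 + 7·2·5 + 4·7·6 = 546 ≡ 7.
  α_i^2 mod 11 = [1, 9, 4, 4, 5].
  S_2 = Σ v_i α_i^2 r_i = 3·1·5 + 1·9·4 + 7·4·2 + 7·4·5 + 4·5·6 = 367 ≡ 4.
  S = (4, 7, 4) ≠ 0, so r is not a codeword (an error is present).
Step 3: locate the error. For a single error e at position i, S_ℓ = v_i·e·α_i^ℓ, so α_err = S_1/S_0.
  S_0^{−1} = 4^{−1} = 3 (mod 11), so α_err = 7·3 = 21 ≡ 10 = α_1. Error position i = 1.
  Consistency check: S_2/S_1 = 4·8 = 32 ≡ 10 = α_err ✓ (single-error assumption holds).
Step 4: error magnitude e = S_0/v_1 = S_0·∏_{j≠1}(α_1 − α_j) = 4·4 = 16 ≡ 5 (mod 11).
Step 5: correct position 1: c_1 = r_1 − e = 5 − 5 ≡ 0 (mod 11). Hence c = [0, 4, 2, 5, 6].
  Check: interpolating c through the α_i gives m(x) = 9 + 9·x (degree < 2) with m(α_i) = c_i for every i, so c is indeed a codeword.


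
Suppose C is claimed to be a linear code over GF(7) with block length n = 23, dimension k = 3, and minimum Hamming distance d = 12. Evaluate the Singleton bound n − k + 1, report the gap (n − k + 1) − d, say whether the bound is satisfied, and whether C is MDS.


Singleton RHS = n − k + 1 = 21, slack = 9, bound satisfied, not MDS.

Singleton bound: d ≤ n − k + 1.
Here n = 23, k = 3, so n − k + 1 = 21.
Given d = 12, check d ≤ 21: YES.
Slack = (n − k + 1) − d = 9.
The code is NOT MDS (slack = 9 > 0).
Description: the claimed parameters are [23, 3, 12]_7; such a code would be non-MDS.


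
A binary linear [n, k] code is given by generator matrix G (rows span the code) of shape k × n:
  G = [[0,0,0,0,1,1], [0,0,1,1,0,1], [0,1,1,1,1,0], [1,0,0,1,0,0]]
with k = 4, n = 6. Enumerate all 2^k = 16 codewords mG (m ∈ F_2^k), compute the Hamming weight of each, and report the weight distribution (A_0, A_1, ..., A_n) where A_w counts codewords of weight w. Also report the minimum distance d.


Weight distribution: A_0 = 1, A_1 = 1, A_2 = 2, A_3 = 6, A_4 = 5, A_5 = 1. Minimum distance d = 1.

Enumerate all 2^4 = 16 messages m ∈ F_2^4.
For each, compute codeword c = mG in F_2^6, then tally its weight.
  m = 0000 → c = 000000, weight = 0.
  m = 1000 → c = 000011, weight = 2.
  m = 0100 → c = 001101, weight = 3.
  m = 1100 → c = 001110, weight = 3.
  m = 0010 → c = 011110, weight = 4.
  m = 1010 → c = 011101, weight = 4.
  m = 0110 → c = 010011, weight = 3.
  m = 1110 → c = 010000, weight = 1.
  m = 0001 → c = 100100, weight = 2.
  m = 1001 → c = 100111, weight = 4.
  m = 0101 → c = 101001, weight = 3.
  m = 1101 → c = 101010, weight = 3.
  m = 0011 → c = 111010, weight = 4.
  m = 1011 → c = 111001, weight = 4.
  m = 0111 → c = 110111, weight = 5.
  m = 1111 → c = 110100, weight = 3.
Tally weights:
  weight 0: 1 codewords.
  weight 1: 1 codewords.
  weight 2: 2 codewords.
  weight 3: 6 codewords.
  weight 4: 5 codewords.
  weight 5: 1 codewords.
Minimum distance d = smallest w > 0 with A_w > 0 = 1.
Sanity: Σ A_w = 16 = 2^4 = 16 ✓.


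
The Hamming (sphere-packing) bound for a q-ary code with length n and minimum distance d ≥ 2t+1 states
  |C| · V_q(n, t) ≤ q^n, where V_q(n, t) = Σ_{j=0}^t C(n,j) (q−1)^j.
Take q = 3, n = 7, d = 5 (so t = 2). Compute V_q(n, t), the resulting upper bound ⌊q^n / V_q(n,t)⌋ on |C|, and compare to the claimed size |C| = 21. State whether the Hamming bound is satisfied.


V_q(n, t) = 99, q^n = 2187, Hamming bound = 22, |C| = 21 ≤ bound (satisfied).

Step 1: Compute V_q(n, t) = Σ_{j=0}^2 C(n, j) (q−1)^j.
  j = 0: C(7,0)·(2)^0 = 1·1 = 1.
  j = 1: C(7,1)·(2)^1 = 7·2 = 14.
  j = 2: C(7,2)·(2)^2 = 21·4 = 84.
  V_q(n, t) = 1 + 14 + 84 = 99.
Step 2: q^n = 3^7 = 2187.
Step 3: Hamming bound ⌊q^n / V_q(n,t)⌋ = ⌊2187/99⌋ = 22.
Step 4: Compare |C| = 21 to 22: satisfied.
The claimed |C| lies below the Hamming bound.


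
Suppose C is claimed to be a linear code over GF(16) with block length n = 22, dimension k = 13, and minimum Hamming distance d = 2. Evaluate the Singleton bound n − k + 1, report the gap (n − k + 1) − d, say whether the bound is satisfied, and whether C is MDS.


Singleton RHS = n − k + 1 = 10, slack = 8, bound satisfied, not MDS.

Singleton bound: d ≤ n − k + 1.
Here n = 22, k = 13, so n − k + 1 = 10.
Given d = 2, check d ≤ 10: YES.
Slack = (n − k + 1) − d = 8.
The code is NOT MDS (slack = 8 > 0).
Description: the claimed parameters are [22, 13, 2]_16; such a code would be non-MDS.


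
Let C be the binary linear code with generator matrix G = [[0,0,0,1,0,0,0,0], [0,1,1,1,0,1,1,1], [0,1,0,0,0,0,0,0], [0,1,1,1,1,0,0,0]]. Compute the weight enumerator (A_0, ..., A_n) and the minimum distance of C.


Weight distribution: A_0 = 1, A_1 = 2, A_2 = 2, A_3 = 2, A_4 = 3, A_5 = 4, A_6 = 2. Minimum distance d = 1.

Enumerate all 2^4 = 16 messages m ∈ F_2^4.
For each, compute codeword c = mG in F_2^8, then tally its weight.
  m = 0000 → c = 00000000, weight = 0.
  m = 1000 → c = 00010000, weight = 1.
  m = 0100 → c = 01110111, weight = 6.
  m = 1100 → c = 01100111, weight = 5.
  m = 0010 → c = 01000000, weight = 1.
  m = 1010 → c = 01010000, weight = 2.
  m = 0110 → c = 00110111, weight = 5.
  m = 1110 → c = 00100111, weight = 4.
  m = 0001 → c = 01111000, weight = 4.
  m = 1001 → c = 01101000, weight = 3.
  m = 0101 → c = 00001111, weight = 4.
  m = 1101 → c = 00011111, weight = 5.
  m = 0011 → c = 00111000, weight = 3.
  m = 1011 → c = 00101000, weight = 2.
  m = 0111 → c = 01001111, weight = 5.
  m = 1111 → c = 01011111, weight = 6.
Tally weights:
  weight 0: 1 codewords.
  weight 1: 2 codewords.
  weight 2: 2 codewords.
  weight 3: 2 codewords.
  weight 4: 3 codewords.
  weight 5: 4 codewords.
  weight 6: 2 codewords.
Minimum distance d = smallest w > 0 with A_w > 0 = 1.
Sanity: Σ A_w = 16 = 2^4 = 16 ✓.


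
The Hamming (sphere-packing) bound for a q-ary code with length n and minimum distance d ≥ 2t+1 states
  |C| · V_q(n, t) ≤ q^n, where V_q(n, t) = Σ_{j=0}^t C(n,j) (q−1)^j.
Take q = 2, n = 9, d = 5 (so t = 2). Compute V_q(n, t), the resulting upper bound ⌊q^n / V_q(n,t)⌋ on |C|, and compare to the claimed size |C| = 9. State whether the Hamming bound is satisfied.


V_q(n, t) = 46, q^n = 512, Hamming bound = 11, |C| = 9 ≤ bound (satisfied).

Step 1: Compute V_q(n, t) = Σ_{j=0}^2 C(n, j) (q−1)^j.
  j = 0: C(9,0)·(1)^0 = 1·1 = 1.
  j = 1: C(9,1)·(1)^1 = 9·1 = 9.
  j = 2: C(9,2)·(1)^2 = 36·1 = 36.
  V_q(n, t) = 1 + 9 + 36 = 46.
Step 2: q^n = 2^9 = 512.
Step 3: Hamming bound ⌊q^n / V_q(n,t)⌋ = ⌊512/46⌋ = 11.
Step 4: Compare |C| = 9 to 11: satisfied.
The claimed |C| lies below the Hamming bound.


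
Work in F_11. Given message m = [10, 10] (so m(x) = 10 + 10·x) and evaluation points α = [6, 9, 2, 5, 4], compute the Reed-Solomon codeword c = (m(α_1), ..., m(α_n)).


c = [4, 1, 8, 5, 6]

Message polynomial: m(x) = 10 + 10·x (mod 11).
For each evaluation point α_i, compute m(α_i) mod 11:
  α_1 = 6: Horner steps 10 → 4, so m(6) = 4.
  α_2 = 9: Horner steps 10 → 1, so m(9) = 1.
  α_3 = 2: Horner steps 10 → 8, so m(2) = 8.
  α_4 = 5: Horner steps 10 → 5, so m(5) = 5.
  α_5 = 4: Horner steps 10 → 6, so m(4) = 6.
Codeword c = [4, 1, 8, 5, 6] ∈ F_11^5.


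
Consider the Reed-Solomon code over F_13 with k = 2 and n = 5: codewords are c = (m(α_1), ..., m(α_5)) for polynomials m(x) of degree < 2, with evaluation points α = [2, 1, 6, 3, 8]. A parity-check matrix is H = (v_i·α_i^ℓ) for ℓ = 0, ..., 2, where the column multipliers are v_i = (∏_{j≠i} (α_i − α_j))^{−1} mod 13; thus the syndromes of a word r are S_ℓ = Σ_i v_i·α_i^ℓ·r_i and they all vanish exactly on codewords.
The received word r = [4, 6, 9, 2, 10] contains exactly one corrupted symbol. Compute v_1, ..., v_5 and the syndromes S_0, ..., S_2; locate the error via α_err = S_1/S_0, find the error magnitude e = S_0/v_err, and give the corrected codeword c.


S = (11, 10, 2), error at position 5, error magnitude e = 5, c = [4, 6, 9, 2, 5].

Step 1: column multipliers v_i = (∏_{j≠i}(α_i − α_j))^{−1} mod 13.
  i = 1 (α = 2): (2−1)(2−6)(2−3)(2−8) = 1·(−4)·(−1)·(−6) = −24 ≡ 2, so v_1 = 2^{−1} = 7 (mod 13).
  i = 2 (α = 1): (1−2)(1−6)(1−3)(1−8) = (−1)·(−5)·(−2)·(−7) = 70 ≡ 5, so v_2 = 5^{−1} = 8 (mod 13).
  i = 3 (α = 6): (6−2)(6−1)(6−3)(6−8) = 4·5·3·(−2) = −120 ≡ 10, so v_3 = 10^{−1} = 4 (mod 13).
  i = 4 (α = 3): (3−2)(3−1)(3−6)(3−8) = 1·2·(−3)·(−5) = 30 ≡ 4, so v_4 = 4^{−1} = 10 (mod 13).
  i = 5 (α = 8): (8−2)(8−1)(8−6)(8−3) = 6·7·2·5 = 420 ≡ 4, so v_5 = 4^{−1} = 10 (mod 13).
  v = [7, 8, 4, 10, 10].
Step 2: syndromes of r = [4, 6, 9, 2, 10] (all sums mod 13).
  S_0 = Σ v_i r_i = 7·4 + 8·6 + 4·9 + 10·2 + 10·10 = 232 ≡ 11.
  S_1 = Σ v_i α_i r_i = 7·2·4 + 8·1·6 + 4·6·9 + 10·3·2 + 10·8·10 = 1180 ≡ 10.
  α_i^2 mod 13 = [4, 1, 10, 9, 12].
  S_2 = Σ v_i α_i^2 r_i = 7·4·4 + 8·1·6 + 4·10·9 + 10·9·2 + 10·12·10 = 1900 ≡ 2.
  S = (11, 10, 2) ≠ 0, so r is not a codeword (an error is present).
Step 3: locate the error. For a single error e at position i, S_ℓ = v_i·e·α_i^ℓ, so α_err = S_1/S_0.
  S_0^{−1} = 11^{−1} = 6 (mod 13), so α_err = 10·6 = 60 ≡ 8 = α_5. Error position i = 5.
  Consistency check: S_2/S_1 = 2·4 = 8 ≡ 8 = α_err ✓ (single-error assumption holds).
Step 4: error magnitude e = S_0/v_5 = S_0·∏_{j≠5}(α_5 − α_j) = 11·4 = 44 ≡ 5 (mod 13).
Step 5: correct position 5: c_5 = r_5 − e = 10 − 5 ≡ 5 (mod 13). Hence c = [4, 6, 9, 2, 5].
  Check: interpolating c through the α_i gives m(x) = 8 + 11·x (degree < 2) with m(α_i) = c_i for every i, so c is indeed a codeword.


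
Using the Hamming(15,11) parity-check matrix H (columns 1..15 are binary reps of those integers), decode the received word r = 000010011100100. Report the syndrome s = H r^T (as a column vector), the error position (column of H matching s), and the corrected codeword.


s = (0, 0, 1, 1)^T, error position = 3, corrected codeword c = 001010011100100

Compute s = H r^T mod 2 one row at a time:
  s_1 = 1 + 1 + 1 + 0 + 0 + 1 + 0 + 0 = 4 ≡ 0 (mod 2).
  s_2 = 0 + 1 + 0 + 0 + 0 + 1 + 0 + 0 = 2 ≡ 0 (mod 2).
  s_3 = 0 + 0 + 0 + 0 + 1 + 0 + 0 + 0 = 1 ≡ 1 (mod 2).
  s_4 = 0 + 0 + 1 + 0 + 1 + 0 + 1 + 0 = 3 ≡ 1 (mod 2).
s = (0, 0, 1, 1)^T — this equals column 3 of H (binary 0011), so error is at position 3.
Correct: flip bit 3 of r = 000010011100100 to get c = 001010011100100.


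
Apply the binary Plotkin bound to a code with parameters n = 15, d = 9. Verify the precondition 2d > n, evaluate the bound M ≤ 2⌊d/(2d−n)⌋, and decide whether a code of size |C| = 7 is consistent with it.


Plotkin bound M ≤ 6; given |C| = 7 > bound (violated).

Check applicability: 2d = 18, n = 15.
2d − n = 3 > 0, so Plotkin applies.
Compute d/(2d−n) = 9/3 ≈ 3.0000.
⌊d/(2d−n)⌋ = 3.
Plotkin bound: M ≤ 2·3 = 6.
Given |C| = 7, check: VIOLATED.
This |C| is above the Plotkin bound, so no binary code with n = 15, d = 9 and 7 codewords exists.


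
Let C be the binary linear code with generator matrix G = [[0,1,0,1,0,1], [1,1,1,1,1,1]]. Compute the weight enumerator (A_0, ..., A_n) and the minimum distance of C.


Weight distribution: A_0 = 1, A_3 = 2, A_6 = 1. Minimum distance d = 3.

Enumerate all 2^2 = 4 messages m ∈ F_2^2.
For each, compute codeword c = mG in F_2^6, then tally its weight.
  m = 00 → c = 000000, weight = 0.
  m = 10 → c = 010101, weight = 3.
  m = 01 → c = 111111, weight = 6.
  m = 11 → c = 101010, weight = 3.
Tally weights:
  weight 0: 1 codewords.
  weight 3: 2 codewords.
  weight 6: 1 codewords.
Minimum distance d = smallest w > 0 with A_w > 0 = 3.
Sanity: Σ A_w = 4 = 2^2 = 4 ✓.


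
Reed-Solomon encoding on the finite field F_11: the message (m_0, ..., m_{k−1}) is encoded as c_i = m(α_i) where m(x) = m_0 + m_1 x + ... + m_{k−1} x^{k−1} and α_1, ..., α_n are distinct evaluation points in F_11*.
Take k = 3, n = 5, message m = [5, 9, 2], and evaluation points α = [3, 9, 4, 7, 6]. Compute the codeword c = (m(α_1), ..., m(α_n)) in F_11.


c = [6, 6, 7, 1, 10]

Message polynomial: m(x) = 5 + 9·x + 2·x^2 (mod 11).
For each evaluation point α_i, compute m(α_i) mod 11:
  α_1 = 3: Horner steps 2 → 4 → 6, so m(3) = 6.
  α_2 = 9: Horner steps 2 → 5 → 6, so m(9) = 6.
  α_3 = 4: Horner steps 2 → 6 → 7, so m(4) = 7.
  α_4 = 7: Horner steps 2 → 1 → 1, so m(7) = 1.
  α_5 = 6: Horner steps 2 → 10 → 10, so m(6) = 10.
Codeword c = [6, 6, 7, 1, 10] ∈ F_11^5.


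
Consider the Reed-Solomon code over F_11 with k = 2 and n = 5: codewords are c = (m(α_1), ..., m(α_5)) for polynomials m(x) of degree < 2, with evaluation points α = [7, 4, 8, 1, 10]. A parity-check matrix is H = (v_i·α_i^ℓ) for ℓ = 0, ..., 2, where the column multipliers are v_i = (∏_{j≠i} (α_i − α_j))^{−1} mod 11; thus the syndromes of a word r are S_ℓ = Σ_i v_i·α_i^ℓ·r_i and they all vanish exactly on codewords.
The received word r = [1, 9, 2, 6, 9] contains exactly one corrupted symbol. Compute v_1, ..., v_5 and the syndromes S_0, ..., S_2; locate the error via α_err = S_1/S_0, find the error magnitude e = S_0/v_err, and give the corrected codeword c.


S = (1, 10, 1), error at position 5, error magnitude e = 5, c = [1, 9, 2, 6, 4].

Step 1: column multipliers v_i = (∏_{j≠i}(α_i − α_j))^{−1} mod 11.
  i = 1 (α = 7): (7−4)(7−8)(7−1)(7−10) = 3·(−1)·6·(−3) = 54 ≡ 10, so v_1 = 10^{−1} = 10 (mod 11).
  i = 2 (α = 4): (4−7)(4−8)(4−1)(4−10) = (−3)·(−4)·3·(−6) = −216 ≡ 4, so v_2 = 4^{−1} = 3 (mod 11).
  i = 3 (α = 8): (8−7)(8−4)(8−1)(8−10) = 1·4·7·(−2) = −56 ≡ 10, so v_3 = 10^{−1} = 10 (mod 11).
  i = 4 (α = 1): (1−7)(1−4)(1−8)(1−10) = (−6)·(−3)·(−7)·(−9) = 1134 ≡ 1, so v_4 = 1^{−1} = 1 (mod 11).
  i = 5 (α = 10): (10−7)(10−4)(10−8)(10−1) = 3·6·2·9 = 324 ≡ 5, so v_5 = 5^{−1} = 9 (mod 11).
  v = [10, 3, 10, 1, 9].
Step 2: syndromes of r = [1, 9, 2, 6, 9] (all sums mod 11).
  S_0 = Σ v_i r_i = 10·1 + 3·9 + 10·2 + 1·6 + 9·9 = 144 ≡ 1.
  S_1 = Σ v_i α_i r_i = 10·7·1 + 3·4·9 + 10·8·2 + 1·1·6 + 9·10·9 = 1154 ≡ 10.
  α_i^2 mod 11 = [5, 5, 9, 1, 1].
  S_2 = Σ v_i α_i^2 r_i = 10·5·1 + 3·5·9 + 10·9·2 + 1·1·6 + 9·1·9 = 452 ≡ 1.
  S = (1, 10, 1) ≠ 0, so r is not a codeword (an error is present).
Step 3: locate the error. For a single error e at position i, S_ℓ = v_i·e·α_i^ℓ, so α_err = S_1/S_0.
  S_0^{−1} = 1^{−1} = 1 (mod 11), so α_err = 10·1 = 10 ≡ 10 = α_5. Error position i = 5.
  Consistency check: S_2/S_1 = 1·10 = 10 ≡ 10 = α_err ✓ (single-error assumption holds).
Step 4: error magnitude e = S_0/v_5 = S_0·∏_{j≠5}(α_5 − α_j) = 1·5 = 5 ≡ 5 (mod 11).
Step 5: correct position 5: c_5 = r_5 − e = 9 − 5 ≡ 4 (mod 11). Hence c = [1, 9, 2, 6, 4].
  Check: interpolating c through the α_i gives m(x) = 5 + 1·x (degree < 2) with m(α_i) = c_i for every i, so c is indeed a codeword.


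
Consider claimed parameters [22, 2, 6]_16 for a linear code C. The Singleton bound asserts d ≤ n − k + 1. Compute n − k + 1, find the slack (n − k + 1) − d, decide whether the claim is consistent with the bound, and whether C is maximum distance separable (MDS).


Singleton RHS = n − k + 1 = 21, slack = 15, bound satisfied, not MDS.

Singleton bound: d ≤ n − k + 1.
Here n = 22, k = 2, so n − k + 1 = 21.
Given d = 6, check d ≤ 21: YES.
Slack = (n − k + 1) − d = 15.
The code is NOT MDS (slack = 15 > 0).
Description: the claimed parameters are [22, 2, 6]_16; such a code would be non-MDS.


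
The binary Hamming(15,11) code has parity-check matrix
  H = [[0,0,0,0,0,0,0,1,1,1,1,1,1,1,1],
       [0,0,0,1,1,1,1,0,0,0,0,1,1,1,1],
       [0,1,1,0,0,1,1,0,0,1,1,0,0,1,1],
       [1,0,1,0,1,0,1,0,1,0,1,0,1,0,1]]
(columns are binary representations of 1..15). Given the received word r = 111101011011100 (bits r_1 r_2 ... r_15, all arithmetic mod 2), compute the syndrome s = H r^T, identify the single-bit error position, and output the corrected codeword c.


s = (1, 0, 0, 1)^T, error position = 9, corrected codeword c = 111101010011100

Compute s = H r^T mod 2 one row at a time:
  s_1 = 1 + 1 + 0 + 1 + 1 + 1 + 0 + 0 = 5 ≡ 1 (mod 2).
  s_2 = 1 + 0 + 1 + 0 + 1 + 1 + 0 + 0 = 4 ≡ 0 (mod 2).
  s_3 = 1 + 1 + 1 + 0 + 0 + 1 + 0 + 0 = 4 ≡ 0 (mod 2).
  s_4 = 1 + 1 + 0 + 0 + 1 + 1 + 1 + 0 = 5 ≡ 1 (mod 2).
s = (1, 0, 0, 1)^T — this equals column 9 of H (binary 1001), so error is at position 9.
Correct: flip bit 9 of r = 111101011011100 to get c = 111101010011100.


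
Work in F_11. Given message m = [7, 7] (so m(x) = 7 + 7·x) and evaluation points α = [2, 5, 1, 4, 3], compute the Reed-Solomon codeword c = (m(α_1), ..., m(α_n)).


c = [10, 9, 3, 2, 6]

Message polynomial: m(x) = 7 + 7·x (mod 11).
For each evaluation point α_i, compute m(α_i) mod 11:
  α_1 = 2: Horner steps 7 → 10, so m(2) = 10.
  α_2 = 5: Horner steps 7 → 9, so m(5) = 9.
  α_3 = 1: Horner steps 7 → 3, so m(1) = 3.
  α_4 = 4: Horner steps 7 → 2, so m(4) = 2.
  α_5 = 3: Horner steps 7 → 6, so m(3) = 6.
Codeword c = [10, 9, 3, 2, 6] ∈ F_11^5.


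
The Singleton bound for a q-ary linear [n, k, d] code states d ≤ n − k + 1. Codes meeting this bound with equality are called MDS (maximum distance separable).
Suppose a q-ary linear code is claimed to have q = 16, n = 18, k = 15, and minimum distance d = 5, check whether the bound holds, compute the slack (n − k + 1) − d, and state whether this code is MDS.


Singleton RHS = n − k + 1 = 4, slack = -1, bound violated (no such code; not MDS).

Singleton bound: d ≤ n − k + 1.
Here n = 18, k = 15, so n − k + 1 = 4.
Given d = 5, check d ≤ 4: NO.
Slack = (n − k + 1) − d = -1.
The slack is negative: d = 5 exceeds n − k + 1 = 4 by 1, so the Singleton bound is violated and no linear [18, 15, 5]_16 code can exist. In particular it is not MDS (MDS requires d = n − k + 1 exactly).
Description: the claimed parameters are [18, 15, 5]_16; such a code would be impossible (violates the Singleton bound).


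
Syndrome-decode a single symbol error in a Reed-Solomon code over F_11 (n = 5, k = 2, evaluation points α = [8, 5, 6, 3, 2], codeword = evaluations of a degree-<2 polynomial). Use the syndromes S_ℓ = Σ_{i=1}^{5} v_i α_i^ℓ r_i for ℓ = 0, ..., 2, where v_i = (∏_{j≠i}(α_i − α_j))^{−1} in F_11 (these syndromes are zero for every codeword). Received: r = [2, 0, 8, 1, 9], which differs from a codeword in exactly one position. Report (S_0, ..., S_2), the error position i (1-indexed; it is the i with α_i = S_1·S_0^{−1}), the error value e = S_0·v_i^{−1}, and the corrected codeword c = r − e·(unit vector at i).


S = (2, 6, 7), error at position 4, error magnitude e = 6, c = [2, 0, 8, 6, 9].

Step 1: column multipliers v_i = (∏_{j≠i}(α_i − α_j))^{−1} mod 11.
  i = 1 (α = 8): (8−5)(8−6)(8−3)(8−2) = 3·2·5·6 = 180 ≡ 4, so v_1 = 4^{−1} = 3 (mod 11).
  i = 2 (α = 5): (5−8)(5−6)(5−3)(5−2) = (−3)·(−1)·2·3 = 18 ≡ 7, so v_2 = 7^{−1} = 8 (mod 11).
  i = 3 (α = 6): (6−8)(6−5)(6−3)(6−2) = (−2)·1·3·4 = −24 ≡ 9, so v_3 = 9^{−1} = 5 (mod 11).
  i = 4 (α = 3): (3−8)(3−5)(3−6)(3−2) = (−5)·(−2)·(−3)·1 = −30 ≡ 3, so v_4 = 3^{−1} = 4 (mod 11).
  i = 5 (α = 2): (2−8)(2−5)(2−6)(2−3) = (−6)·(−3)·(−4)·(−1) = 72 ≡ 6, so v_5 = 6^{−1} = 2 (mod 11).
  v = [3, 8, 5, 4, 2].
Step 2: syndromes of r = [2, 0, 8, 1, 9] (all sums mod 11).
  S_0 = Σ v_i r_i = 3·2 + 8·0 + 5·8 + 4·1 + 2·9 = 68 ≡ 2.
  S_1 = Σ v_i α_i r_i = 3·8·2 + 8·5·0 + 5·6·8 + 4·3·1 + 2·2·9 = 336 ≡ 6.
  α_i^2 mod 11 = [9, 3, 3, 9, 4].
  S_2 = Σ v_i α_i^2 r_i = 3·9·2 + 8·3·0 + 5·3·8 + 4·9·1 + 2·4·9 = 282 ≡ 7.
  S = (2, 6, 7) ≠ 0, so r is not a codeword (an error is present).
Step 3: locate the error. For a single error e at position i, S_ℓ = v_i·e·α_i^ℓ, so α_err = S_1/S_0.
  S_0^{−1} = 2^{−1} = 6 (mod 11), so α_err = 6·6 = 36 ≡ 3 = α_4. Error position i = 4.
  Consistency check: S_2/S_1 = 7·2 = 14 ≡ 3 = α_err ✓ (single-error assumption holds).
Step 4: error magnitude e = S_0/v_4 = S_0·∏_{j≠4}(α_4 − α_j) = 2·3 = 6 ≡ 6 (mod 11).
Step 5: correct position 4: c_4 = r_4 − e = 1 − 6 ≡ 6 (mod 11). Hence c = [2, 0, 8, 6, 9].
  Check: interpolating c through the α_i gives m(x) = 4 + 8·x (degree < 2) with m(α_i) = c_i for every i, so c is indeed a codeword.


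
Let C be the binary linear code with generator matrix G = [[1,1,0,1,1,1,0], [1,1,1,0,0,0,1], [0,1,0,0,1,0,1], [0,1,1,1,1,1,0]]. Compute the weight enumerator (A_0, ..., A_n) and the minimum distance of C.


Weight distribution: A_0 = 1, A_1 = 1, A_2 = 2, A_3 = 2, A_4 = 5, A_5 = 5. Minimum distance d = 1.

Enumerate all 2^4 = 16 messages m ∈ F_2^4.
For each, compute codeword c = mG in F_2^7, then tally its weight.
  m = 0000 → c = 0000000, weight = 0.
  m = 1000 → c = 1101110, weight = 5.
  m = 0100 → c = 1110001, weight = 4.
  m = 1100 → c = 0011111, weight = 5.
  m = 0010 → c = 0100101, weight = 3.
  m = 1010 → c = 1001011, weight = 4.
  m = 0110 → c = 1010100, weight = 3.
  m = 1110 → c = 0111010, weight = 4.
  m = 0001 → c = 0111110, weight = 5.
  m = 1001 → c = 1010000, weight = 2.
  m = 0101 → c = 1001111, weight = 5.
  m = 1101 → c = 0100001, weight = 2.
  m = 0011 → c = 0011011, weight = 4.
  m = 1011 → c = 1110101, weight = 5.
  m = 0111 → c = 1101010, weight = 4.
  m = 1111 → c = 0000100, weight = 1.
Tally weights:
  weight 0: 1 codewords.
  weight 1: 1 codewords.
  weight 2: 2 codewords.
  weight 3: 2 codewords.
  weight 4: 5 codewords.
  weight 5: 5 codewords.
Minimum distance d = smallest w > 0 with A_w > 0 = 1.
Sanity: Σ A_w = 16 = 2^4 = 16 ✓.


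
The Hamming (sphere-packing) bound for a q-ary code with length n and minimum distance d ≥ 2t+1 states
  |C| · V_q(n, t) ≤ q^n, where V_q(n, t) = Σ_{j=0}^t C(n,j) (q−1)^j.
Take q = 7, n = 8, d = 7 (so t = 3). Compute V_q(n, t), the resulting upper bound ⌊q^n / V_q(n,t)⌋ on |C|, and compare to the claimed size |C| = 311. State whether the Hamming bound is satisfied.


V_q(n, t) = 13153, q^n = 5764801, Hamming bound = 438, |C| = 311 ≤ bound (satisfied).

Step 1: Compute V_q(n, t) = Σ_{j=0}^3 C(n, j) (q−1)^j.
  j = 0: C(8,0)·(6)^0 = 1·1 = 1.
  j = 1: C(8,1)·(6)^1 = 8·6 = 48.
  j = 2: C(8,2)·(6)^2 = 28·36 = 1008.
  j = 3: C(8,3)·(6)^3 = 56·216 = 12096.
  V_q(n, t) = 1 + 48 + 1008 + 12096 = 13153.
Step 2: q^n = 7^8 = 5764801.
Step 3: Hamming bound ⌊q^n / V_q(n,t)⌋ = ⌊5764801/13153⌋ = 438.
Step 4: Compare |C| = 311 to 438: satisfied.
The claimed |C| lies below the Hamming bound.


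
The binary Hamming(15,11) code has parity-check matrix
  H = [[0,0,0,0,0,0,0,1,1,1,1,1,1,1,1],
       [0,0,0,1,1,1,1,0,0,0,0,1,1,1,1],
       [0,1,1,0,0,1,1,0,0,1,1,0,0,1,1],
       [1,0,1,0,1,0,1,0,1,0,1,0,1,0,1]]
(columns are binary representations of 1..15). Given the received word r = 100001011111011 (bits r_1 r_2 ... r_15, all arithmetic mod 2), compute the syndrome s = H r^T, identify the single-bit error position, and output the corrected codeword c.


s = (1, 0, 1, 0)^T, error position = 10, corrected codeword c = 100001011011011

Compute s = H r^T mod 2 one row at a time:
  s_1 = 1 + 1 + 1 + 1 + 1 + 0 + 1 + 1 = 7 ≡ 1 (mod 2).
  s_2 = 0 + 0 + 1 + 0 + 1 + 0 + 1 + 1 = 4 ≡ 0 (mod 2).
  s_3 = 0 + 0 + 1 + 0 + 1 + 1 + 1 + 1 = 5 ≡ 1 (mod 2).
  s_4 = 1 + 0 + 0 + 0 + 1 + 1 + 0 + 1 = 4 ≡ 0 (mod 2).
s = (1, 0, 1, 0)^T — this equals column 10 of H (binary 1010), so error is at position 10.
Correct: flip bit 10 of r = 100001011111011 to get c = 100001011011011.


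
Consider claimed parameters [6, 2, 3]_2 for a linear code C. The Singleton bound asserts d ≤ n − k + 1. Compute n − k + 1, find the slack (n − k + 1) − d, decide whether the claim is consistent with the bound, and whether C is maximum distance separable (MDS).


Singleton RHS = n − k + 1 = 5, slack = 2, bound satisfied, not MDS.

Singleton bound: d ≤ n − k + 1.
Here n = 6, k = 2, so n − k + 1 = 5.
Given d = 3, check d ≤ 5: YES.
Slack = (n − k + 1) − d = 2.
The code is NOT MDS (slack = 2 > 0).
Description: the claimed parameters are [6, 2, 3]_2; such a code would be non-MDS.


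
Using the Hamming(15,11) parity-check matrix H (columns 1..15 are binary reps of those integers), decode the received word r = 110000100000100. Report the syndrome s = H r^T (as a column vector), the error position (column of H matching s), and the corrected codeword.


s = (1, 0, 0, 1)^T, error position = 9, corrected codeword c = 110000101000100

Compute s = H r^T mod 2 one row at a time:
  s_1 = 0 + 0 + 0 + 0 + 0 + 1 + 0 + 0 = 1 ≡ 1 (mod 2).
  s_2 = 0 + 0 + 0 + 1 + 0 + 1 + 0 + 0 = 2 ≡ 0 (mod 2).
  s_3 = 1 + 0 + 0 + 1 + 0 + 0 + 0 + 0 = 2 ≡ 0 (mod 2).
  s_4 = 1 + 0 + 0 + 1 + 0 + 0 + 1 + 0 = 3 ≡ 1 (mod 2).
s = (1, 0, 0, 1)^T — this equals column 9 of H (binary 1001), so error is at position 9.
Correct: flip bit 9 of r = 110000100000100 to get c = 110000101000100.


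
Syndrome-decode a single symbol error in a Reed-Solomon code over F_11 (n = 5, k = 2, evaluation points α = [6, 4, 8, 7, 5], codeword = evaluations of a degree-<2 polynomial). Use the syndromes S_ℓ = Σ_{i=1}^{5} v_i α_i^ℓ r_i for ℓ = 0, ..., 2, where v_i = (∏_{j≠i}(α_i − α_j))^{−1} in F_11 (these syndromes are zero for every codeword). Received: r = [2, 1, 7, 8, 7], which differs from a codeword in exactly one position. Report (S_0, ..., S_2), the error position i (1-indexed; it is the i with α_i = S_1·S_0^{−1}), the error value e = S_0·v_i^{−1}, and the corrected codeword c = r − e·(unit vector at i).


S = (2, 5, 7), error at position 3, error magnitude e = 4, c = [2, 1, 3, 8, 7].

Step 1: column multipliers v_i = (∏_{j≠i}(α_i − α_j))^{−1} mod 11.
  i = 1 (α = 6): (6−4)(6−8)(6−7)(6−5) = 2·(−2)·(−1)·1 = 4 ≡ 4, so v_1 = 4^{−1} = 3 (mod 11).
  i = 2 (α = 4): (4−6)(4−8)(4−7)(4−5) = (−2)·(−4)·(−3)·(−1) = 24 ≡ 2, so v_2 = 2^{−1} = 6 (mod 11).
  i = 3 (α = 8): (8−6)(8−4)(8−7)(8−5) = 2·4·1·3 = 24 ≡ 2, so v_3 = 2^{−1} = 6 (mod 11).
  i = 4 (α = 7): (7−6)(7−4)(7−8)(7−5) = 1·3·(−1)·2 = −6 ≡ 5, so v_4 = 5^{−1} = 9 (mod 11).
  i = 5 (α = 5): (5−6)(5−4)(5−8)(5−7) = (−1)·1·(−3)·(−2) = −6 ≡ 5, so v_5 = 5^{−1} = 9 (mod 11).
  v = [3, 6, 6, 9, 9].
Step 2: syndromes of r = [2, 1, 7, 8, 7] (all sums mod 11).
  S_0 = Σ v_i r_i = 3·2 + 6·1 + 6·7 + 9·8 + 9·7 = 189 ≡ 2.
  S_1 = Σ v_i α_i r_i = 3·6·2 + 6·4·1 + 6·8·7 + 9·7·8 + 9·5·7 = 1215 ≡ 5.
  α_i^2 mod 11 = [3, 5, 9, 5, 3].
  S_2 = Σ v_i α_i^2 r_i = 3·3·2 + 6·5·1 + 6·9·7 + 9·5·8 + 9·3·7 = 975 ≡ 7.
  S = (2, 5, 7) ≠ 0, so r is not a codeword (an error is present).
Step 3: locate the error. For a single error e at position i, S_ℓ = v_i·e·α_i^ℓ, so α_err = S_1/S_0.
  S_0^{−1} = 2^{−1} = 6 (mod 11), so α_err = 5·6 = 30 ≡ 8 = α_3. Error position i = 3.
  Consistency check: S_2/S_1 = 7·9 = 63 ≡ 8 = α_err ✓ (single-error assumption holds).
Step 4: error magnitude e = S_0/v_3 = S_0·∏_{j≠3}(α_3 − α_j) = 2·2 = 4 ≡ 4 (mod 11).
Step 5: correct position 3: c_3 = r_3 − e = 7 − 4 ≡ 3 (mod 11). Hence c = [2, 1, 3, 8, 7].
  Check: interpolating c through the α_i gives m(x) = 10 + 6·x (degree < 2) with m(α_i) = c_i for every i, so c is indeed a codeword.


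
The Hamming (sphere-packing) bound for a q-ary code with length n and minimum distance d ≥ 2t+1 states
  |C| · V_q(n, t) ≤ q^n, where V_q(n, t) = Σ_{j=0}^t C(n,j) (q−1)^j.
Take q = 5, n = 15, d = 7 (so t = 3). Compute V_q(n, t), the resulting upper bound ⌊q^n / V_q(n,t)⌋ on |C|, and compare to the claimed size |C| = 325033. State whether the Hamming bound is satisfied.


V_q(n, t) = 30861, q^n = 30517578125, Hamming bound = 988871, |C| = 325033 ≤ bound (satisfied).

Step 1: Compute V_q(n, t) = Σ_{j=0}^3 C(n, j) (q−1)^j.
  j = 0: C(15,0)·(4)^0 = 1·1 = 1.
  j = 1: C(15,1)·(4)^1 = 15·4 = 60.
  j = 2: C(15,2)·(4)^2 = 105·16 = 1680.
  j = 3: C(15,3)·(4)^3 = 455·64 = 29120.
  V_q(n, t) = 1 + 60 + 1680 + 29120 = 30861.
Step 2: q^n = 5^15 = 30517578125.
Step 3: Hamming bound ⌊q^n / V_q(n,t)⌋ = ⌊30517578125/30861⌋ = 988871.
Step 4: Compare |C| = 325033 to 988871: satisfied.
The claimed |C| lies below the Hamming bound.


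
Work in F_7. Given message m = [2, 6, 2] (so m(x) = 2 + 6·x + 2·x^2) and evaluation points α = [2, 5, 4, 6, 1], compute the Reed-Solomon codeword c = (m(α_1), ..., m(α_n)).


c = [1, 5, 2, 5, 3]

Message polynomial: m(x) = 2 + 6·x + 2·x^2 (mod 7).
For each evaluation point α_i, compute m(α_i) mod 7:
  α_1 = 2: Horner steps 2 → 3 → 1, so m(2) = 1.
  α_2 = 5: Horner steps 2 → 2 → 5, so m(5) = 5.
  α_3 = 4: Horner steps 2 → 0 → 2, so m(4) = 2.
  α_4 = 6: Horner steps 2 → 4 → 5, so m(6) = 5.
  α_5 = 1: Horner steps 2 → 1 → 3, so m(1) = 3.
Codeword c = [1, 5, 2, 5, 3] ∈ F_7^5.


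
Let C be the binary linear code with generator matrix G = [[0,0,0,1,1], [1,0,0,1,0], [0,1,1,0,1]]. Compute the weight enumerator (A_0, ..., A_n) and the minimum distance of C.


Weight distribution: A_0 = 1, A_2 = 3, A_3 = 3, A_5 = 1. Minimum distance d = 2.

Enumerate all 2^3 = 8 messages m ∈ F_2^3.
For each, compute codeword c = mG in F_2^5, then tally its weight.
  m = 000 → c = 00000, weight = 0.
  m = 100 → c = 00011, weight = 2.
  m = 010 → c = 10010, weight = 2.
  m = 110 → c = 10001, weight = 2.
  m = 001 → c = 01101, weight = 3.
  m = 101 → c = 01110, weight = 3.
  m = 011 → c = 11111, weight = 5.
  m = 111 → c = 11100, weight = 3.
Tally weights:
  weight 0: 1 codewords.
  weight 2: 3 codewords.
  weight 3: 3 codewords.
  weight 5: 1 codewords.
Minimum distance d = smallest w > 0 with A_w > 0 = 2.
Sanity: Σ A_w = 8 = 2^3 = 8 ✓.


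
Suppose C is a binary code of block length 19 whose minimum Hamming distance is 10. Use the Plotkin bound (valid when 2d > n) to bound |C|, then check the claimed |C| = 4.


Plotkin bound M ≤ 20; given |C| = 4 ≤ bound (satisfied).

Check applicability: 2d = 20, n = 19.
2d − n = 1 > 0, so Plotkin applies.
Compute d/(2d−n) = 10/1 ≈ 10.0000.
⌊d/(2d−n)⌋ = 10.
Plotkin bound: M ≤ 2·10 = 20.
Given |C| = 4, check: satisfied.
This |C| is below the Plotkin bound.


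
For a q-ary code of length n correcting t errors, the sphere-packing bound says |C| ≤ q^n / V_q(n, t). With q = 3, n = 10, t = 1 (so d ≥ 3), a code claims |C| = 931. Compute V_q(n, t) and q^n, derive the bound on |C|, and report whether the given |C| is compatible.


V_q(n, t) = 21, q^n = 59049, Hamming bound = 2811, |C| = 931 ≤ bound (satisfied).

Step 1: Compute V_q(n, t) = Σ_{j=0}^1 C(n, j) (q−1)^j.
  j = 0: C(10,0)·(2)^0 = 1·1 = 1.
  j = 1: C(10,1)·(2)^1 = 10·2 = 20.
  V_q(n, t) = 1 + 20 = 21.
Step 2: q^n = 3^10 = 59049.
Step 3: Hamming bound ⌊q^n / V_q(n,t)⌋ = ⌊59049/21⌋ = 2811.
Step 4: Compare |C| = 931 to 2811: satisfied.
The claimed |C| lies below the Hamming bound.


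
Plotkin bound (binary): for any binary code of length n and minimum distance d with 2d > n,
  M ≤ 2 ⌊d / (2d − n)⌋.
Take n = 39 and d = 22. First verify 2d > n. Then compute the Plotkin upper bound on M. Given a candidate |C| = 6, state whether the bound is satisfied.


Plotkin bound M ≤ 8; given |C| = 6 ≤ bound (satisfied).

Check applicability: 2d = 44, n = 39.
2d − n = 5 > 0, so Plotkin applies.
Compute d/(2d−n) = 22/5 ≈ 4.4000.
⌊d/(2d−n)⌋ = 4.
Plotkin bound: M ≤ 2·4 = 8.
Given |C| = 6, check: satisfied.
This |C| is below the Plotkin bound.


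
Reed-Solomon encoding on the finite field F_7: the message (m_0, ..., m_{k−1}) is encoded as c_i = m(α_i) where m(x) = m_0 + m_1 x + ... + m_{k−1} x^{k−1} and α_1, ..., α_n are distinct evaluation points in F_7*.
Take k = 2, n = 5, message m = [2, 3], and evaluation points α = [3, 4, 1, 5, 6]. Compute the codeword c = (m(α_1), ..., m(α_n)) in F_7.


c = [4, 0, 5, 3, 6]

Message polynomial: m(x) = 2 + 3·x (mod 7).
For each evaluation point α_i, compute m(α_i) mod 7:
  α_1 = 3: Horner steps 3 → 4, so m(3) = 4.
  α_2 = 4: Horner steps 3 → 0, so m(4) = 0.
  α_3 = 1: Horner steps 3 → 5, so m(1) = 5.
  α_4 = 5: Horner steps 3 → 3, so m(5) = 3.
  α_5 = 6: Horner steps 3 → 6, so m(6) = 6.
Codeword c = [4, 0, 5, 3, 6] ∈ F_7^5.


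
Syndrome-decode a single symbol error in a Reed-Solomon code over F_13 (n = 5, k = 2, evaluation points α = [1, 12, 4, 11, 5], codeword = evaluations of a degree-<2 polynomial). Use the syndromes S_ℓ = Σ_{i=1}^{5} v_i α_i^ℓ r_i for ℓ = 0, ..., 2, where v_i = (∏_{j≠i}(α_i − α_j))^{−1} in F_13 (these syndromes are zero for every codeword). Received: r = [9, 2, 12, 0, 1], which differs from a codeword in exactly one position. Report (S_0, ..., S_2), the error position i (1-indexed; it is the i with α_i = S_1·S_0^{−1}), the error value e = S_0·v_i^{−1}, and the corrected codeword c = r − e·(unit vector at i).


S = (6, 6, 6), error at position 1, error magnitude e = 3, c = [6, 2, 12, 0, 1].

Step 1: column multipliers v_i = (∏_{j≠i}(α_i − α_j))^{−1} mod 13.
  i = 1 (α = 1): (1−12)(1−4)(1−11)(1−5) = (−11)·(−3)·(−10)·(−4) = 1320 ≡ 7, so v_1 = 7^{−1} = 2 (mod 13).
  i = 2 (α = 12): (12−1)(12−4)(12−11)(12−5) = 11·8·1·7 = 616 ≡ 5, so v_2 = 5^{−1} = 8 (mod 13).
  i = 3 (α = 4): (4−1)(4−12)(4−11)(4−5) = 3·(−8)·(−7)·(−1) = −168 ≡ 1, so v_3 = 1^{−1} = 1 (mod 13).
  i = 4 (α = 11): (11−1)(11−12)(11−4)(11−5) = 10·(−1)·7·6 = −420 ≡ 9, so v_4 = 9^{−1} = 3 (mod 13).
  i = 5 (α = 5): (5−1)(5−12)(5−4)(5−11) = 4·(−7)·1·(−6) = 168 ≡ 12, so v_5 = 12^{−1} = 12 (mod 13).
  v = [2, 8, 1, 3, 12].
Step 2: syndromes of r = [9, 2, 12, 0, 1] (all sums mod 13).
  S_0 = Σ v_i r_i = 2·9 + 8·2 + 1·12 + 3·0 + 12·1 = 58 ≡ 6.
  S_1 = Σ v_i α_i r_i = 2·1·9 + 8·12·2 + 1·4·12 + 3·11·0 + 12·5·1 = 318 ≡ 6.
  α_i^2 mod 13 = [1, 1, 3, 4, 12].
  S_2 = Σ v_i α_i^2 r_i = 2·1·9 + 8·1·2 + 1·3·12 + 3·4·0 + 12·12·1 = 214 ≡ 6.
  S = (6, 6, 6) ≠ 0, so r is not a codeword (an error is present).
Step 3: locate the error. For a single error e at position i, S_ℓ = v_i·e·α_i^ℓ, so α_err = S_1/S_0.
  S_0^{−1} = 6^{−1} = 11 (mod 13), so α_err = 6·11 = 66 ≡ 1 = α_1. Error position i = 1.
  Consistency check: S_2/S_1 = 6·11 = 66 ≡ 1 = α_err ✓ (single-error assumption holds).
Step 4: error magnitude e = S_0/v_1 = S_0·∏_{j≠1}(α_1 − α_j) = 6·7 = 42 ≡ 3 (mod 13).
Step 5: correct position 1: c_1 = r_1 − e = 9 − 3 ≡ 6 (mod 13). Hence c = [6, 2, 12, 0, 1].
  Check: interpolating c through the α_i gives m(x) = 4 + 2·x (degree < 2) with m(α_i) = c_i for every i, so c is indeed a codeword.


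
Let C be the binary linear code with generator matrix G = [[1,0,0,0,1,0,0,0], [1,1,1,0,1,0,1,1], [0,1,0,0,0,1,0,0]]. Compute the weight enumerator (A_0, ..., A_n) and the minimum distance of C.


Weight distribution: A_0 = 1, A_2 = 2, A_4 = 3, A_6 = 2. Minimum distance d = 2.

Enumerate all 2^3 = 8 messages m ∈ F_2^3.
For each, compute codeword c = mG in F_2^8, then tally its weight.
  m = 000 → c = 00000000, weight = 0.
  m = 100 → c = 10001000, weight = 2.
  m = 010 → c = 11101011, weight = 6.
  m = 110 → c = 01100011, weight = 4.
  m = 001 → c = 01000100, weight = 2.
  m = 101 → c = 11001100, weight = 4.
  m = 011 → c = 10101111, weight = 6.
  m = 111 → c = 00100111, weight = 4.
Tally weights:
  weight 0: 1 codewords.
  weight 2: 2 codewords.
  weight 4: 3 codewords.
  weight 6: 2 codewords.
Minimum distance d = smallest w > 0 with A_w > 0 = 2.
Sanity: Σ A_w = 8 = 2^3 = 8 ✓.


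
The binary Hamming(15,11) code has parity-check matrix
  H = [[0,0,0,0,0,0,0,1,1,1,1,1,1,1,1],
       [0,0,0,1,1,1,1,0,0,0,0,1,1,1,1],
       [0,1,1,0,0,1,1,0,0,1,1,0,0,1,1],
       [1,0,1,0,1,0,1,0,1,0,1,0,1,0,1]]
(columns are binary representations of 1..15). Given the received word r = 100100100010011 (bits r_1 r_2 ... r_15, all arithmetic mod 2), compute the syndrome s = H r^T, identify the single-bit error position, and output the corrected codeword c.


s = (1, 0, 0, 0)^T, error position = 8, corrected codeword c = 100100110010011

Compute s = H r^T mod 2 one row at a time:
  s_1 = 0 + 0 + 0 + 1 + 0 + 0 + 1 + 1 = 3 ≡ 1 (mod 2).
  s_2 = 1 + 0 + 0 + 1 + 0 + 0 + 1 + 1 = 4 ≡ 0 (mod 2).
  s_3 = 0 + 0 + 0 + 1 + 0 + 1 + 1 + 1 = 4 ≡ 0 (mod 2).
  s_4 = 1 + 0 + 0 + 1 + 0 + 1 + 0 + 1 = 4 ≡ 0 (mod 2).
s = (1, 0, 0, 0)^T — this equals column 8 of H (binary 1000), so error is at position 8.
Correct: flip bit 8 of r = 100100100010011 to get c = 100100110010011.


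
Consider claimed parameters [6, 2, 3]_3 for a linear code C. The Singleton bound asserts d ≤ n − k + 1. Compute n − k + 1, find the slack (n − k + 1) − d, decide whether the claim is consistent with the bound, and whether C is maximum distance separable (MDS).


Singleton RHS = n − k + 1 = 5, slack = 2, bound satisfied, not MDS.

Singleton bound: d ≤ n − k + 1.
Here n = 6, k = 2, so n − k + 1 = 5.
Given d = 3, check d ≤ 5: YES.
Slack = (n − k + 1) − d = 2.
The code is NOT MDS (slack = 2 > 0).
Description: the claimed parameters are [6, 2, 3]_3; such a code would be non-MDS.
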